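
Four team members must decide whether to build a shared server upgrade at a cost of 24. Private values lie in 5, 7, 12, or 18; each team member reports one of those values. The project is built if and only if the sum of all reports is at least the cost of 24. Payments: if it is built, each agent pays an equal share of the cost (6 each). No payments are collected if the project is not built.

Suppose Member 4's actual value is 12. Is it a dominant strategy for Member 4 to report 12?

Yes

Check each profile of the others' reports and compare truth against every alternative report.
Others report (5, 5, 5): truth gives 6, best alternative gives 6.
Others report (5, 5, 7): truth gives 6, best alternative gives 6.
Others report (5, 5, 12): truth gives 6, best alternative gives 6.
Others report (5, 5, 18): truth gives 6, best alternative gives 6.
Others report (5, 7, 5): truth gives 6, best alternative gives 6.
Others report (5, 7, 7): truth gives 6, best alternative gives 6.
(Remaining 58 profiles checked similarly; truth is weakly best in each.)
In every case the truthful report is at least as good as any alternative, so it is a dominant strategy.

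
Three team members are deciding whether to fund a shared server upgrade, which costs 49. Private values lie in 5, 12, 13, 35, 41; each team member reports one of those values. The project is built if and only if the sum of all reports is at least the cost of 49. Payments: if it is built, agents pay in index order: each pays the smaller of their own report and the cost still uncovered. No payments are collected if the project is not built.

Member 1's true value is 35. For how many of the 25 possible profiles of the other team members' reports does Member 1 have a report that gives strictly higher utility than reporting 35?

Others report (5, 35): truth gives 0; report 12 gives 23 > 0. Violating.
Others report (5, 41): truth gives 0; report 5 gives 30 > 0. Violating.
Others report (12, 35): truth gives 0; report 5 gives 30 > 0. Violating.
Others report (12, 41): truth gives 0; report 5 gives 30 > 0. Violating.
Others report (5, 5): truth gives 0; no alternative beats it.
Others report (5, 12): truth gives 0; no alternative beats it.
(Checking all 25 profiles: 16 have a profitable deviation, 9 do not.)

16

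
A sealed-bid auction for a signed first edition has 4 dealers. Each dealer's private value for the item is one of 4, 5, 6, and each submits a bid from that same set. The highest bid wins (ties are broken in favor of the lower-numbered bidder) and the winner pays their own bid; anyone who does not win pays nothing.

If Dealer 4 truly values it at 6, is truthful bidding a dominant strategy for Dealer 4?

No

Consider the case where Dealer 1 bids 4, Dealer 2 bids 4 and Dealer 3 bids 4.
Truthful bid 6: wins, pays 6, utility 6 - 6 = 0.
Bid 5 instead: wins, pays 5, utility 6 - 5 = 1.
Since 1 > 0, bidding 5 is strictly better here, so truthful bidding is not dominant.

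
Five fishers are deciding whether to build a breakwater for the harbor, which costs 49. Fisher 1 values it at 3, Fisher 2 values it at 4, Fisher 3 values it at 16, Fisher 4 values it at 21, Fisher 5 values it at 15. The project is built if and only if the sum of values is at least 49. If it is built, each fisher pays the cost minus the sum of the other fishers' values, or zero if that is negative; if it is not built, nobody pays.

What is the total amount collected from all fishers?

22

Total value 59 ≥ cost 49, so it is built.
Fisher 1: others sum to 56; max(0, 49 - 56) = 0.
Fisher 2: others sum to 55; max(0, 49 - 55) = 0.
Fisher 3: others sum to 43; max(0, 49 - 43) = 6.
Fisher 4: others sum to 38; max(0, 49 - 38) = 11.
Fisher 5: others sum to 44; max(0, 49 - 44) = 5.
Total collected = 0 + 0 + 6 + 11 + 5 = 22.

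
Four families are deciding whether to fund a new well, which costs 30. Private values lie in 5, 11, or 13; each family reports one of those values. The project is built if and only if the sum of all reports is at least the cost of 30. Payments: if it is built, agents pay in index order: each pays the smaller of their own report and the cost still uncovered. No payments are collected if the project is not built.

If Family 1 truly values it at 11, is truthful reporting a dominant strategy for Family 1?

No

Consider the case where Family 2 reports 5, Family 3 reports 11 and Family 4 reports 11.
Truthful report 11: project built, pays 11, utility 11 - 11 = 0.
Report 5 instead: project built, pays 5, utility 11 - 5 = 6.
Since 6 > 0, reporting 5 is strictly better here, so truthful reporting is not dominant.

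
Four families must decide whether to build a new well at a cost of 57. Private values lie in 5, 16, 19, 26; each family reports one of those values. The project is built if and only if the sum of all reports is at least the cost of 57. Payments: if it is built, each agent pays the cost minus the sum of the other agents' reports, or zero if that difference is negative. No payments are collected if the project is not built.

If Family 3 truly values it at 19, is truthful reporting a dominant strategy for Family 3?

Yes

Check each profile of the others' reports and compare truth against every alternative report.
Others report (5, 26, 26): truth gives 19, best alternative gives 19.
Others report (16, 16, 26): truth gives 19, best alternative gives 19.
Others report (16, 19, 26): truth gives 19, best alternative gives 19.
Others report (16, 26, 16): truth gives 19, best alternative gives 19.
Others report (16, 26, 19): truth gives 19, best alternative gives 19.
Others report (16, 26, 26): truth gives 19, best alternative gives 19.
(Remaining 58 profiles checked similarly; truth is weakly best in each.)
In every case the truthful report is at least as good as any alternative, so it is a dominant strategy.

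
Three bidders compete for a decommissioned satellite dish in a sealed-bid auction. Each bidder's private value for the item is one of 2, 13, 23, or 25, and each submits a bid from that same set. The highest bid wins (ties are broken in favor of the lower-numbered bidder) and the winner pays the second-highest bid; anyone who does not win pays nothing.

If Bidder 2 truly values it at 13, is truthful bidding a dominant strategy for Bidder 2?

Check each profile of the others' bids and compare truth against every alternative bid.
Others bid (2, 2): truth gives 11, best alternative gives 11.
Others bid (2, 13): truth gives 0, best alternative gives 0.
Others bid (2, 23): truth gives 0, best alternative gives 0.
Others bid (2, 25): truth gives 0, best alternative gives 0.
Others bid (13, 2): truth gives 0, best alternative gives 0.
Others bid (13, 13): truth gives 0, best alternative gives 0.
(Remaining 10 profiles checked similarly; truth is weakly best in each.)
In every case the truthful bid is at least as good as any alternative, so it is a dominant strategy.

Yes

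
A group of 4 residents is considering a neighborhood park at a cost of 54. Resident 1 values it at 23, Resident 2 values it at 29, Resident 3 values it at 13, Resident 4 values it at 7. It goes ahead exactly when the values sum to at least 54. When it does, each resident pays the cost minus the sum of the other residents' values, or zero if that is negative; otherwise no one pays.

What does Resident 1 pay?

5

Total value 72 ≥ cost 54, so the project is built.
The other residents' values sum to 49.
Cost minus that sum is 54 - 49 = 5.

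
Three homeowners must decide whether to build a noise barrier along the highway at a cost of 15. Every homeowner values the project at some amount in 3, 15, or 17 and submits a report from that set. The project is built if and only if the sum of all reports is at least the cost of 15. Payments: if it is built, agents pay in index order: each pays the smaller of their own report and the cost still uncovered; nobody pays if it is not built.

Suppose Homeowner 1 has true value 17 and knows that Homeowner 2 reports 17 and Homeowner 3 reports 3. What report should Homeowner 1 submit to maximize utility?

3

Report 3: project built, pays 3, utility 17 - 3 = 14.
Report 15: project built, pays 15, utility 17 - 15 = 2.
Report 17: project built, pays 15, utility 17 - 15 = 2.
The best choice is 3 with utility 14.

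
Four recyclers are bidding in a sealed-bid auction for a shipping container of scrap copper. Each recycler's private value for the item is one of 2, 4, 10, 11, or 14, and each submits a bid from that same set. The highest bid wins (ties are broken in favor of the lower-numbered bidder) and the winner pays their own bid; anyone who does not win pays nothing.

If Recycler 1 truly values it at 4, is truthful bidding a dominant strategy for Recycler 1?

Consider the case where Recycler 2 bids 2, Recycler 3 bids 2 and Recycler 4 bids 2.
Truthful bid 4: wins, pays 4, utility 4 - 4 = 0.
Bid 2 instead: wins, pays 2, utility 4 - 2 = 2.
Since 2 > 0, bidding 2 is strictly better here, so truthful bidding is not dominant.

No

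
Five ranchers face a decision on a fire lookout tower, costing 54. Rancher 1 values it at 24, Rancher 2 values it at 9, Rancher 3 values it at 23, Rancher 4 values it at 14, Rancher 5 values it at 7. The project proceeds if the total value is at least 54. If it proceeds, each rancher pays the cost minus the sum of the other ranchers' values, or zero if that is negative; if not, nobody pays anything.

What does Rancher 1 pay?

Total value 77 ≥ cost 54, so the project is built.
The other ranchers' values sum to 53.
Cost minus that sum is 54 - 53 = 1.

1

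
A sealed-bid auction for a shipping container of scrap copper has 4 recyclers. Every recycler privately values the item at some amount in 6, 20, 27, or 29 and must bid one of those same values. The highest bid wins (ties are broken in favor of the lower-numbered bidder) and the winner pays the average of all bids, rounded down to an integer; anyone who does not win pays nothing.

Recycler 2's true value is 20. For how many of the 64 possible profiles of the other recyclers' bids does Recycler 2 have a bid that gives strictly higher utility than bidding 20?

8

Others bid (6, 6, 27): truth gives 0; bid 27 gives 4 > 0. Violating.
Others bid (6, 6, 29): truth gives 0; bid 29 gives 3 > 0. Violating.
Others bid (6, 27, 6): truth gives 0; bid 27 gives 4 > 0. Violating.
Others bid (6, 29, 6): truth gives 0; bid 29 gives 3 > 0. Violating.
Others bid (6, 6, 6): truth gives 11; no alternative beats it.
Others bid (6, 6, 20): truth gives 7; no alternative beats it.
(Checking all 64 profiles: 8 have a profitable deviation, 56 do not.)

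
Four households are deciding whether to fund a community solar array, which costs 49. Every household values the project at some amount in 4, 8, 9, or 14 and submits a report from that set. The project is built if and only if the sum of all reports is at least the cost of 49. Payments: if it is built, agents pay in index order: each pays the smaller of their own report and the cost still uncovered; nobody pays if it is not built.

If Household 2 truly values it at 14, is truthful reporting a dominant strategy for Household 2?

No

Consider the case where Household 1 reports 14, Household 3 reports 14 and Household 4 reports 14.
Truthful report 14: project built, pays 14, utility 14 - 14 = 0.
Report 8 instead: project built, pays 8, utility 14 - 8 = 6.
Since 6 > 0, reporting 8 is strictly better here, so truthful reporting is not dominant.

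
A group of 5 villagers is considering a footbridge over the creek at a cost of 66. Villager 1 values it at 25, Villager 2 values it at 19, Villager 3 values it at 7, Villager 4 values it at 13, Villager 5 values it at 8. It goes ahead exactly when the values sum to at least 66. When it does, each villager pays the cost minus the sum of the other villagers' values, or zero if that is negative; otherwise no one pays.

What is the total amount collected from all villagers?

Total value 72 ≥ cost 66, so it is built.
Villager 1: others sum to 47; max(0, 66 - 47) = 19.
Villager 2: others sum to 53; max(0, 66 - 53) = 13.
Villager 3: others sum to 65; max(0, 66 - 65) = 1.
Villager 4: others sum to 59; max(0, 66 - 59) = 7.
Villager 5: others sum to 64; max(0, 66 - 64) = 2.
Total collected = 19 + 13 + 1 + 7 + 2 = 42.

42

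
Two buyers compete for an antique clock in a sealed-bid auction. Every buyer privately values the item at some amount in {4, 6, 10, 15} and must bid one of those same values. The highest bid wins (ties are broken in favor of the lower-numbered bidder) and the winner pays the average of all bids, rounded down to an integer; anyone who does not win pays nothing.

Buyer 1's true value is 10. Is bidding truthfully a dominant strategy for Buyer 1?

No

Consider the case where Buyer 2 bids 4.
Truthful bid 10: wins, pays 7, utility 10 - 7 = 3.
Bid 4 instead: wins, pays 4, utility 10 - 4 = 6.
Since 6 > 3, bidding 4 is strictly better here, so truthful bidding is not dominant.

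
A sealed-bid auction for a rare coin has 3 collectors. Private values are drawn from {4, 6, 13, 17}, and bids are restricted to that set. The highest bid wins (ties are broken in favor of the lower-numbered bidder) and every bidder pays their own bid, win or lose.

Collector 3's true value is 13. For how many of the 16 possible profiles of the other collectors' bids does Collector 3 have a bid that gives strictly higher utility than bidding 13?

13

Others bid (4, 4): truth gives 0; bid 6 gives 7 > 0. Violating.
Others bid (4, 13): truth gives -13; bid 4 gives -4 > -13. Violating.
Others bid (4, 17): truth gives -13; bid 4 gives -4 > -13. Violating.
Others bid (6, 13): truth gives -13; bid 4 gives -4 > -13. Violating.
Others bid (4, 6): truth gives 0; no alternative beats it.
Others bid (6, 4): truth gives 0; no alternative beats it.
(Checking all 16 profiles: 13 have a profitable deviation, 3 do not.)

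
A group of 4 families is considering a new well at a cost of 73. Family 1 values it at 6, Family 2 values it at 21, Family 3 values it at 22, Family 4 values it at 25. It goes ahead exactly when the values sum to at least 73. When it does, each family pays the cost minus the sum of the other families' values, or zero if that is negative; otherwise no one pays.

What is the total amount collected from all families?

Total value 74 ≥ cost 73, so it is built.
Family 1: others sum to 68; max(0, 73 - 68) = 5.
Family 2: others sum to 53; max(0, 73 - 53) = 20.
Family 3: others sum to 52; max(0, 73 - 52) = 21.
Family 4: others sum to 49; max(0, 73 - 49) = 24.
Total collected = 5 + 20 + 21 + 24 = 70.

70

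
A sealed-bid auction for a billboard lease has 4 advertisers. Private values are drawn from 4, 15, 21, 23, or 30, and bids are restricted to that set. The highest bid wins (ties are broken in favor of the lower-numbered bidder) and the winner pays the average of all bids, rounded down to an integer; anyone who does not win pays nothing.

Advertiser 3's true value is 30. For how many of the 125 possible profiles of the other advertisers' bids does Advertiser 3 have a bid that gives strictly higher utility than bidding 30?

36

Others bid (4, 4, 4): truth gives 20; bid 15 gives 24 > 20. Violating.
Others bid (4, 4, 15): truth gives 17; bid 15 gives 21 > 17. Violating.
Others bid (4, 4, 21): truth gives 16; bid 21 gives 18 > 16. Violating.
Others bid (4, 4, 23): truth gives 15; bid 23 gives 17 > 15. Violating.
Others bid (4, 4, 30): truth gives 13; no alternative beats it.
Others bid (4, 15, 30): truth gives 11; no alternative beats it.
(Checking all 125 profiles: 36 have a profitable deviation, 89 do not.)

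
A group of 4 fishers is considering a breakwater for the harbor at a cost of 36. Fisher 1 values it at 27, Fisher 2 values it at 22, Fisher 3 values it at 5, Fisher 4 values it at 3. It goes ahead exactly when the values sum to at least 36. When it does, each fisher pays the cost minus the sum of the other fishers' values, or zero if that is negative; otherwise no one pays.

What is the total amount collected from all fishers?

Total value 57 ≥ cost 36, so it is built.
Fisher 1: others sum to 30; max(0, 36 - 30) = 6.
Fisher 2: others sum to 35; max(0, 36 - 35) = 1.
Fisher 3: others sum to 52; max(0, 36 - 52) = 0.
Fisher 4: others sum to 54; max(0, 36 - 54) = 0.
Total collected = 6 + 1 + 0 + 0 = 7.

7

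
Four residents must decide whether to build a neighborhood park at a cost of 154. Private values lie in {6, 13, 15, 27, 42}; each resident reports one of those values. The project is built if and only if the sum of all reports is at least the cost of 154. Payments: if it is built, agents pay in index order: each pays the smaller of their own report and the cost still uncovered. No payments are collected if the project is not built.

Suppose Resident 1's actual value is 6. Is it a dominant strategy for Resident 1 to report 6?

Check each profile of the others' reports and compare truth against every alternative report.
Others report (6, 6, 6): truth gives 0, best alternative gives 0.
Others report (6, 6, 13): truth gives 0, best alternative gives 0.
Others report (6, 6, 15): truth gives 0, best alternative gives 0.
Others report (6, 6, 27): truth gives 0, best alternative gives 0.
Others report (6, 6, 42): truth gives 0, best alternative gives 0.
Others report (6, 13, 6): truth gives 0, best alternative gives 0.
(Remaining 119 profiles checked similarly; truth is weakly best in each.)
In every case the truthful report is at least as good as any alternative, so it is a dominant strategy.

Yes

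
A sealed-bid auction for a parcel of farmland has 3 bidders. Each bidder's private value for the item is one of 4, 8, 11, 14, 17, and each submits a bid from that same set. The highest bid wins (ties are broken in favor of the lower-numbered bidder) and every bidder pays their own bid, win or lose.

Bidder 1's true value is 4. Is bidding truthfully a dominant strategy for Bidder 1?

Yes

Check each profile of the others' bids and compare truth against every alternative bid.
Others bid (4, 4): truth gives 0, best alternative gives -4.
Others bid (4, 14): truth gives -4, best alternative gives -8.
Others bid (4, 17): truth gives -4, best alternative gives -8.
Others bid (8, 14): truth gives -4, best alternative gives -8.
Others bid (8, 17): truth gives -4, best alternative gives -8.
Others bid (11, 14): truth gives -4, best alternative gives -8.
(Remaining 19 profiles checked similarly; truth is weakly best in each.)
In every case the truthful bid is at least as good as any alternative, so it is a dominant strategy.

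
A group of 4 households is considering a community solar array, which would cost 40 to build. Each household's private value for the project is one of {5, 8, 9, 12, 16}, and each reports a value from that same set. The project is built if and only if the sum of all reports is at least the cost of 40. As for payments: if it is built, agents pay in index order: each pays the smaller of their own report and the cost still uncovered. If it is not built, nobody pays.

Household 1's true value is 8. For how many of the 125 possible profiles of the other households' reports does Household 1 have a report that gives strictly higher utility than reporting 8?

29

Others report (5, 16, 16): truth gives 0; report 5 gives 3 > 0. Violating.
Others report (8, 12, 16): truth gives 0; report 5 gives 3 > 0. Violating.
Others report (8, 16, 12): truth gives 0; report 5 gives 3 > 0. Violating.
Others report (8, 16, 16): truth gives 0; report 5 gives 3 > 0. Violating.
Others report (5, 5, 5): truth gives 0; no alternative beats it.
Others report (5, 5, 8): truth gives 0; no alternative beats it.
(Checking all 125 profiles: 29 have a profitable deviation, 96 do not.)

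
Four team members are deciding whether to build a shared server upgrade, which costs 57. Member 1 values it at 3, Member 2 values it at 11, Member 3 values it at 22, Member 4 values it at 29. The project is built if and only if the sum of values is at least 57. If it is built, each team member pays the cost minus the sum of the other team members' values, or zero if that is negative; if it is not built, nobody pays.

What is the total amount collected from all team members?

Total value 65 ≥ cost 57, so it is built.
Member 1: others sum to 62; max(0, 57 - 62) = 0.
Member 2: others sum to 54; max(0, 57 - 54) = 3.
Member 3: others sum to 43; max(0, 57 - 43) = 14.
Member 4: others sum to 36; max(0, 57 - 36) = 21.
Total collected = 0 + 3 + 14 + 21 = 38.

38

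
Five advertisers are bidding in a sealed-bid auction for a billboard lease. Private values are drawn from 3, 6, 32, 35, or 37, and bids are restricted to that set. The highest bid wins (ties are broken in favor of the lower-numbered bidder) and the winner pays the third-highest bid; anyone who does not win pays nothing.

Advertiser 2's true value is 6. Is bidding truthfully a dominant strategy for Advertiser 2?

Consider the case where Advertiser 1 bids 3, Advertiser 3 bids 3, Advertiser 4 bids 3 and Advertiser 5 bids 32.
Truthful bid 6: loses, pays 0, utility 0.
Bid 32 instead: wins, pays 3, utility 6 - 3 = 3.
Since 3 > 0, bidding 32 is strictly better here, so truthful bidding is not dominant.

No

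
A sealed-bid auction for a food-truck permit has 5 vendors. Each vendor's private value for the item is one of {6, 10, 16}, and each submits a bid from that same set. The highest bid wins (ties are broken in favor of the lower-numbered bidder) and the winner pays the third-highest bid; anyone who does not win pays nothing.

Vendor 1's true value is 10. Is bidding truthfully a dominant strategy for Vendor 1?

No

Consider the case where Vendor 2 bids 6, Vendor 3 bids 6, Vendor 4 bids 6 and Vendor 5 bids 16.
Truthful bid 10: loses, pays 0, utility 0.
Bid 16 instead: wins, pays 6, utility 10 - 6 = 4.
Since 4 > 0, bidding 16 is strictly better here, so truthful bidding is not dominant.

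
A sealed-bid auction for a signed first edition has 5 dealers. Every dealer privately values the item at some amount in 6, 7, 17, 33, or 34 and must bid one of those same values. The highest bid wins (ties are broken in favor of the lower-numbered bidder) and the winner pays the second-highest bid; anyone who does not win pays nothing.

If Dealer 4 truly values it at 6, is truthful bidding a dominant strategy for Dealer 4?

Check each profile of the others' bids and compare truth against every alternative bid.
Others bid (6, 6, 6, 7): truth gives 0, best alternative gives -1.
Others bid (6, 6, 6, 6): truth gives 0, best alternative gives 0.
Others bid (6, 6, 6, 17): truth gives 0, best alternative gives 0.
Others bid (6, 6, 6, 33): truth gives 0, best alternative gives 0.
Others bid (6, 6, 6, 34): truth gives 0, best alternative gives 0.
Others bid (6, 6, 7, 6): truth gives 0, best alternative gives 0.
(Remaining 619 profiles checked similarly; truth is weakly best in each.)
In every case the truthful bid is at least as good as any alternative, so it is a dominant strategy.

Yes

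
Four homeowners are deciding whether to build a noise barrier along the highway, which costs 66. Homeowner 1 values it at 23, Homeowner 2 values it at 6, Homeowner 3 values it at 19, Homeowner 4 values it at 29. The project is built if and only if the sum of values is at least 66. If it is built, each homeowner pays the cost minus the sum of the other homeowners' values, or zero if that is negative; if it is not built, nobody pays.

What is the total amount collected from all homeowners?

38

Total value 77 ≥ cost 66, so it is built.
Homeowner 1: others sum to 54; max(0, 66 - 54) = 12.
Homeowner 2: others sum to 71; max(0, 66 - 71) = 0.
Homeowner 3: others sum to 58; max(0, 66 - 58) = 8.
Homeowner 4: others sum to 48; max(0, 66 - 48) = 18.
Total collected = 12 + 0 + 8 + 18 = 38.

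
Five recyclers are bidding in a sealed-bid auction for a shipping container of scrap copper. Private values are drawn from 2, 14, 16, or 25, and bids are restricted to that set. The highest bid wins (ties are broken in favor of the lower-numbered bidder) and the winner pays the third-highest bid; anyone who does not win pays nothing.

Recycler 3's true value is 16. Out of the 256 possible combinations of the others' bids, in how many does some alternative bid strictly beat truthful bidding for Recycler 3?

32

Others bid (2, 2, 2, 25): truth gives 0; bid 25 gives 14 > 0. Violating.
Others bid (2, 2, 14, 25): truth gives 0; bid 25 gives 2 > 0. Violating.
Others bid (2, 2, 25, 2): truth gives 0; bid 25 gives 14 > 0. Violating.
Others bid (2, 2, 25, 14): truth gives 0; bid 25 gives 2 > 0. Violating.
Others bid (2, 2, 2, 2): truth gives 14; no alternative beats it.
Others bid (2, 2, 2, 14): truth gives 14; no alternative beats it.
(Checking all 256 profiles: 32 have a profitable deviation, 224 do not.)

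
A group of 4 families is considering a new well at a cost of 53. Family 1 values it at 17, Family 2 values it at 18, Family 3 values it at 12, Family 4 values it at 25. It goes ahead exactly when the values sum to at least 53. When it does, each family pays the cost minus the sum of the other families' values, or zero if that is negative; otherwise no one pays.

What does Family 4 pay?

6

Total value 72 ≥ cost 53, so the project is built.
The other families' values sum to 47.
Cost minus that sum is 53 - 47 = 6.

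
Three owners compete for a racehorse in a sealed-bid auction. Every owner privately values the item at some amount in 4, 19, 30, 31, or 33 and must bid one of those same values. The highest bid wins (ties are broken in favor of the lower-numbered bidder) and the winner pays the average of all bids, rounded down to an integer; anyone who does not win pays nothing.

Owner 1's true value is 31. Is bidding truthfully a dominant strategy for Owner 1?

No

Consider the case where Owner 2 bids 4 and Owner 3 bids 4.
Truthful bid 31: wins, pays 13, utility 31 - 13 = 18.
Bid 4 instead: wins, pays 4, utility 31 - 4 = 27.
Since 27 > 18, bidding 4 is strictly better here, so truthful bidding is not dominant.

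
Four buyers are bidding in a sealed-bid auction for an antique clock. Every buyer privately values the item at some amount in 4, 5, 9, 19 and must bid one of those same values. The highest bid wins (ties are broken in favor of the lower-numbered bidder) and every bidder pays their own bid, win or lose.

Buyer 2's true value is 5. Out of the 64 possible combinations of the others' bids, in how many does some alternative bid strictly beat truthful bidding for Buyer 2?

Others bid (4, 4, 9): truth gives -5; bid 4 gives -4 > -5. Violating.
Others bid (4, 4, 19): truth gives -5; bid 4 gives -4 > -5. Violating.
Others bid (4, 5, 9): truth gives -5; bid 4 gives -4 > -5. Violating.
Others bid (4, 5, 19): truth gives -5; bid 4 gives -4 > -5. Violating.
Others bid (4, 4, 4): truth gives 0; no alternative beats it.
Others bid (4, 4, 5): truth gives 0; no alternative beats it.
(Checking all 64 profiles: 60 have a profitable deviation, 4 do not.)

60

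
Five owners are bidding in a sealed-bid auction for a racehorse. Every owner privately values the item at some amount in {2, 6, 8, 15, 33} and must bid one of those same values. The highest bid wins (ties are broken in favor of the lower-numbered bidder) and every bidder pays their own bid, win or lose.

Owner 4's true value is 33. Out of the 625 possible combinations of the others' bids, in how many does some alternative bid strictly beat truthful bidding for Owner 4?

413

Others bid (2, 2, 2, 2): truth gives 0; bid 6 gives 27 > 0. Violating.
Others bid (2, 2, 2, 6): truth gives 0; bid 6 gives 27 > 0. Violating.
Others bid (2, 2, 2, 8): truth gives 0; bid 8 gives 25 > 0. Violating.
Others bid (2, 2, 2, 15): truth gives 0; bid 15 gives 18 > 0. Violating.
Others bid (2, 2, 2, 33): truth gives 0; no alternative beats it.
Others bid (2, 2, 6, 33): truth gives 0; no alternative beats it.
(Checking all 625 profiles: 413 have a profitable deviation, 212 do not.)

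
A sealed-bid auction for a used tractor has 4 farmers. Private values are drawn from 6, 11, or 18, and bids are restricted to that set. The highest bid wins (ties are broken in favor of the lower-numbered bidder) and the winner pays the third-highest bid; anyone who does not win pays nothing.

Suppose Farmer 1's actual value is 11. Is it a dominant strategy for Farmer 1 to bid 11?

No

Consider the case where Farmer 2 bids 6, Farmer 3 bids 6 and Farmer 4 bids 18.
Truthful bid 11: loses, pays 0, utility 0.
Bid 18 instead: wins, pays 6, utility 11 - 6 = 5.
Since 5 > 0, bidding 18 is strictly better here, so truthful bidding is not dominant.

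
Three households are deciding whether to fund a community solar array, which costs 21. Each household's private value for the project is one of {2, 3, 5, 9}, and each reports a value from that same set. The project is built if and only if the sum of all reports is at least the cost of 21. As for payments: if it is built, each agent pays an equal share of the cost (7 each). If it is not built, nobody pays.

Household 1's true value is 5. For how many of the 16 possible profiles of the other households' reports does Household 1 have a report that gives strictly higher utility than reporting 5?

Others report (9, 9): truth gives -2; report 2 gives 0 > -2. Violating.
Others report (2, 2): truth gives 0; no alternative beats it.
Others report (2, 3): truth gives 0; no alternative beats it.
(Checking all 16 profiles: 1 has a profitable deviation, 15 do not.)

1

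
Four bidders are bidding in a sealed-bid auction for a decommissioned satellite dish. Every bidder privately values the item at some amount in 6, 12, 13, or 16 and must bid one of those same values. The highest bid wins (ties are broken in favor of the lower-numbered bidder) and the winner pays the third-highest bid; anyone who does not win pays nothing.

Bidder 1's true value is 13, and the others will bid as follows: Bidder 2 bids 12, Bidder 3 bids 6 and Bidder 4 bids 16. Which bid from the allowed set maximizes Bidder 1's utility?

16

Bid 6: loses, pays 0, utility 0.
Bid 12: loses, pays 0, utility 0.
Bid 13: loses, pays 0, utility 0.
Bid 16: wins, pays 12, utility 13 - 12 = 1.
The best choice is 16 with utility 1.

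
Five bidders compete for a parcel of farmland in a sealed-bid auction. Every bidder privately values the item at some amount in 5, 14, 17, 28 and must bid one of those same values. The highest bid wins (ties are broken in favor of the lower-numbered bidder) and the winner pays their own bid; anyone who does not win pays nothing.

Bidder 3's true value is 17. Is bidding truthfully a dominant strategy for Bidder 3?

Consider the case where Bidder 1 bids 5, Bidder 2 bids 5, Bidder 4 bids 5 and Bidder 5 bids 5.
Truthful bid 17: wins, pays 17, utility 17 - 17 = 0.
Bid 14 instead: wins, pays 14, utility 17 - 14 = 3.
Since 3 > 0, bidding 14 is strictly better here, so truthful bidding is not dominant.

No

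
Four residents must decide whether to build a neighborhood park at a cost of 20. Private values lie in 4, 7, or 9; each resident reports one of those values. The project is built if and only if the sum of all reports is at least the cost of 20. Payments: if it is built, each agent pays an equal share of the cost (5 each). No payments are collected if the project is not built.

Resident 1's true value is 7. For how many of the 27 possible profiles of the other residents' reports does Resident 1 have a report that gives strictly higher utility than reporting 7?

1

Others report (4, 4, 4): truth gives 0; report 9 gives 2 > 0. Violating.
Others report (4, 4, 7): truth gives 2; no alternative beats it.
Others report (4, 4, 9): truth gives 2; no alternative beats it.
(Checking all 27 profiles: 1 has a profitable deviation, 26 do not.)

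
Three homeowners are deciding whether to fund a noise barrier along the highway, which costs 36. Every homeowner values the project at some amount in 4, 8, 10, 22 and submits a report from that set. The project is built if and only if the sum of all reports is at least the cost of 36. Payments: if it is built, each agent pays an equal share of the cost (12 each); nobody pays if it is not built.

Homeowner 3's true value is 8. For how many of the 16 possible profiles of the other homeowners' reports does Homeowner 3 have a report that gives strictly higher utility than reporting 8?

2

Others report (8, 22): truth gives -4; report 4 gives 0 > -4. Violating.
Others report (22, 8): truth gives -4; report 4 gives 0 > -4. Violating.
Others report (4, 4): truth gives 0; no alternative beats it.
Others report (4, 8): truth gives 0; no alternative beats it.
(Checking all 16 profiles: 2 have a profitable deviation, 14 do not.)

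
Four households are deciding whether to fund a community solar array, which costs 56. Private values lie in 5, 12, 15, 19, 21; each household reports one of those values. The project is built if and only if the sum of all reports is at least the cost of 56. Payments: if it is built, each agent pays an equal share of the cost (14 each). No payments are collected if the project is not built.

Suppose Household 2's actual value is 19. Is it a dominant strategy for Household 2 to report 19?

No

Consider the case where Household 1 reports 5, Household 3 reports 12 and Household 4 reports 19.
Truthful report 19: project not built, utility 0.
Report 21 instead: project built, pays 14, utility 19 - 14 = 5.
Since 5 > 0, reporting 21 is strictly better here, so truthful reporting is not dominant.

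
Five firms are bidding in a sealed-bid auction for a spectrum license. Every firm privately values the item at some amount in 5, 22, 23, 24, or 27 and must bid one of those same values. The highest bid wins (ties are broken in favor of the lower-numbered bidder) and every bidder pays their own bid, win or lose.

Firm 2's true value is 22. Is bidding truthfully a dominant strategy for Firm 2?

No

Consider the case where Firm 1 bids 5, Firm 3 bids 5, Firm 4 bids 5 and Firm 5 bids 23.
Truthful bid 22: loses but pays 22, utility -22.
Bid 5 instead: loses but pays 5, utility -5.
Since -5 > -22, bidding 5 is strictly better here, so truthful bidding is not dominant.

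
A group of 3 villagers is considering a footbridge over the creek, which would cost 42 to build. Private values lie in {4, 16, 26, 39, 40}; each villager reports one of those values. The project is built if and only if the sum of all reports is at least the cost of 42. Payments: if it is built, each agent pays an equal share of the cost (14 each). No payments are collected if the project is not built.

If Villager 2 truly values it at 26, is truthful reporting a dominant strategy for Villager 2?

Consider the case where Villager 1 reports 4 and Villager 3 reports 4.
Truthful report 26: project not built, utility 0.
Report 39 instead: project built, pays 14, utility 26 - 14 = 12.
Since 12 > 0, reporting 39 is strictly better here, so truthful reporting is not dominant.

No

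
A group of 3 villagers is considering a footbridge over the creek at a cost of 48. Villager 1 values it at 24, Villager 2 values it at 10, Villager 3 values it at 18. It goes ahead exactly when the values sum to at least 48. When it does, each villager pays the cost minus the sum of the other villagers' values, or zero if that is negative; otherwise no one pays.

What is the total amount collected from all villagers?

40

Total value 52 ≥ cost 48, so it is built.
Villager 1: others sum to 28; max(0, 48 - 28) = 20.
Villager 2: others sum to 42; max(0, 48 - 42) = 6.
Villager 3: others sum to 34; max(0, 48 - 34) = 14.
Total collected = 20 + 6 + 14 = 40.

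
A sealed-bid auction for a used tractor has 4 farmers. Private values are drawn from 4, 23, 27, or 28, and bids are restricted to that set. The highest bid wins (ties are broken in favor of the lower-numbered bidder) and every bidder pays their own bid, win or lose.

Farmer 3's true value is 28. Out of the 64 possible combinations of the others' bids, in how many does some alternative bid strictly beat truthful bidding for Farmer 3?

40

Others bid (4, 4, 4): truth gives 0; bid 23 gives 5 > 0. Violating.
Others bid (4, 4, 23): truth gives 0; bid 23 gives 5 > 0. Violating.
Others bid (4, 4, 27): truth gives 0; bid 27 gives 1 > 0. Violating.
Others bid (4, 23, 4): truth gives 0; bid 27 gives 1 > 0. Violating.
Others bid (4, 4, 28): truth gives 0; no alternative beats it.
Others bid (4, 23, 28): truth gives 0; no alternative beats it.
(Checking all 64 profiles: 40 have a profitable deviation, 24 do not.)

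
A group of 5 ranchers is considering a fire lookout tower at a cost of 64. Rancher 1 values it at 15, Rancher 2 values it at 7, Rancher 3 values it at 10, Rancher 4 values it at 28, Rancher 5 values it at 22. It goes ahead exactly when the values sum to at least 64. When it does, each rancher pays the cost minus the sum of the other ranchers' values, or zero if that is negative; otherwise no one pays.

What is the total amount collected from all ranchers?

14

Total value 82 ≥ cost 64, so it is built.
Rancher 1: others sum to 67; max(0, 64 - 67) = 0.
Rancher 2: others sum to 75; max(0, 64 - 75) = 0.
Rancher 3: others sum to 72; max(0, 64 - 72) = 0.
Rancher 4: others sum to 54; max(0, 64 - 54) = 10.
Rancher 5: others sum to 60; max(0, 64 - 60) = 4.
Total collected = 0 + 0 + 0 + 10 + 4 = 14.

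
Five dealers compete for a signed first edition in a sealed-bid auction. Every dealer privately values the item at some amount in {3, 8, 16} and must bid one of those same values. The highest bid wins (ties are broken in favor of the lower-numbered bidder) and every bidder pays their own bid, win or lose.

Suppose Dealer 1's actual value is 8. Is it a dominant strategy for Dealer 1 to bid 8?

Consider the case where Dealer 2 bids 3, Dealer 3 bids 3, Dealer 4 bids 3 and Dealer 5 bids 3.
Truthful bid 8: wins, pays 8, utility 8 - 8 = 0.
Bid 3 instead: wins, pays 3, utility 8 - 3 = 5.
Since 5 > 0, bidding 3 is strictly better here, so truthful bidding is not dominant.

No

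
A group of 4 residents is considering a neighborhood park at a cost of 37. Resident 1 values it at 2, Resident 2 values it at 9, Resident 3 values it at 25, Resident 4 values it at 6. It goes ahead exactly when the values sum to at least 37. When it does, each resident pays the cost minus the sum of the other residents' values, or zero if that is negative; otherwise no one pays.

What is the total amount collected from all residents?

25

Total value 42 ≥ cost 37, so it is built.
Resident 1: others sum to 40; max(0, 37 - 40) = 0.
Resident 2: others sum to 33; max(0, 37 - 33) = 4.
Resident 3: others sum to 17; max(0, 37 - 17) = 20.
Resident 4: others sum to 36; max(0, 37 - 36) = 1.
Total collected = 0 + 4 + 20 + 1 = 25.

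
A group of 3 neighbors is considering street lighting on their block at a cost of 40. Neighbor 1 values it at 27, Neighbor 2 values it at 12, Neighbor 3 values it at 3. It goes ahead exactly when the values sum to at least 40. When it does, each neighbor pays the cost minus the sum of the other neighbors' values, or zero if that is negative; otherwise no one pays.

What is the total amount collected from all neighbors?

Total value 42 ≥ cost 40, so it is built.
Neighbor 1: others sum to 15; max(0, 40 - 15) = 25.
Neighbor 2: others sum to 30; max(0, 40 - 30) = 10.
Neighbor 3: others sum to 39; max(0, 40 - 39) = 1.
Total collected = 25 + 10 + 1 = 36.

36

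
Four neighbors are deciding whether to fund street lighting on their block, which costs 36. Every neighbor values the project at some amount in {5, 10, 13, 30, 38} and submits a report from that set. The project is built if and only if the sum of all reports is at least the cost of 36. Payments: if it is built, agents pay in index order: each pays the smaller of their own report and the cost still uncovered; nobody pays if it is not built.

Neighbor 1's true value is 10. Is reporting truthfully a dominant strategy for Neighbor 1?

No

Consider the case where Neighbor 2 reports 5, Neighbor 3 reports 5 and Neighbor 4 reports 30.
Truthful report 10: project built, pays 10, utility 10 - 10 = 0.
Report 5 instead: project built, pays 5, utility 10 - 5 = 5.
Since 5 > 0, reporting 5 is strictly better here, so truthful reporting is not dominant.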